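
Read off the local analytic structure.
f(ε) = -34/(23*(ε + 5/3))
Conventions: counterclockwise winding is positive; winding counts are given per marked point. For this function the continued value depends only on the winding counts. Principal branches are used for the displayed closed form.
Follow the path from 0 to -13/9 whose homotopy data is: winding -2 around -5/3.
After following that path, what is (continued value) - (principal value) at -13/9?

The function is rational, hence single-valued: continuing it around any pole returns the same value, so the difference is 0.

Continued minus principal equals 0.


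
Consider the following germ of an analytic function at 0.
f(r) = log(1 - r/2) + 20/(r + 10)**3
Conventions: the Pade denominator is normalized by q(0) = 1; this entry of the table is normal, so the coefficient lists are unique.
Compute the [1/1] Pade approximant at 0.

The Pade approximant has numerator coefficients [1/50, -16157/31625]; denominator coefficients [1, -619/2530].

Taylor coefficients needed (expand at 0): a_0 = 1/50, a_1 = -253/500, a_2 = -619/5000.
Write the denominator as Q(r) = 1 + q1*r. Requiring Q*f - P = O(r^3) with deg P <= 1 kills the coefficients of r^2..r^2 in Q*f:
  r^2: a_2 + q1*a_1 = 0, i.e. -619/5000 + (-253/500)*q1 = 0.
Solving this linear system: q1 = -619/2530.
The numerator is Q*f truncated at degree 1: P0 = a_0 = 1/50; P1 = a_1 + q1*a_0 = -16157/31625.


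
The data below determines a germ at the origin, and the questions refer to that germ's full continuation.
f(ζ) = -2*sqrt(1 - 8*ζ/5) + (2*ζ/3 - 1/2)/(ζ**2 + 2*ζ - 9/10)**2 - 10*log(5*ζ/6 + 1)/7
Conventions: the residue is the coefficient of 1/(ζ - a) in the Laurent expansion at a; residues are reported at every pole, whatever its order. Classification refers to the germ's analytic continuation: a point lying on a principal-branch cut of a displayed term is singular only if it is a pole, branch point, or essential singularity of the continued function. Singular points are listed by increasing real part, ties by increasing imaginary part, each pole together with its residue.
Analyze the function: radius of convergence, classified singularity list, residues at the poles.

Radius of convergence at 0: -1 + (1/10)*sqrt(190).
At -1 - (1/10)*sqrt(190): a pole of order 2; residue -(35/4332)*sqrt(190).
At -6/5: a logarithmic branch point.
At -1 + (1/10)*sqrt(190): a pole of order 2; residue (35/4332)*sqrt(190).
At 5/8: an algebraic (square-root) branch point.

Denominator factor (ζ**2 + 2*ζ - 9/10)^2: discriminant 38/5, real irrational roots -1 + (1/10)*sqrt(190) and -1 - (1/10)*sqrt(190); poles of order 2, moduli -1 + (1/10)*sqrt(190) and 1 + (1/10)*sqrt(190).
Branch term (-2)*sqrt(1 - ζ/(5/8)): its argument vanishes at ζ = 5/8, a square-root branch point, modulus 5/8.
Branch term (-10/7)*log(1 - ζ/(-6/5)): its argument vanishes at ζ = -6/5, a logarithmic branch point, modulus 6/5.
The radius of convergence is the smallest modulus among the singular points: -1 + (1/10)*sqrt(190).
The branch terms are analytic at -1 - (1/10)*sqrt(190) and contribute nothing to the residue; only the rational part matters.
The factor ζ**2 + 2*ζ - 9/10 splits as (ζ - a)(ζ - a') with a = -1 - (1/10)*sqrt(190), a' = -1 + (1/10)*sqrt(190). At the order-2 pole a set g(ζ) = (ζ - a)^2*(rational part) = [2*ζ/3 - 1/2] / (ζ - a')^2.
Order-2 pole: residue = g'(a); g'(-1 - (1/10)*sqrt(190)) = -(35/4332)*sqrt(190), so the residue is -(35/4332)*sqrt(190).
The branch terms are analytic at -1 + (1/10)*sqrt(190) and contribute nothing to the residue; only the rational part matters.
The factor ζ**2 + 2*ζ - 9/10 splits as (ζ - a)(ζ - a') with a = -1 + (1/10)*sqrt(190), a' = -1 - (1/10)*sqrt(190). At the order-2 pole a set g(ζ) = (ζ - a)^2*(rational part) = [2*ζ/3 - 1/2] / (ζ - a')^2.
Order-2 pole: residue = g'(a); g'(-1 + (1/10)*sqrt(190)) = (35/4332)*sqrt(190), so the residue is (35/4332)*sqrt(190).
List the singular points by increasing real part (a conjugate pair: the negative imaginary part first).


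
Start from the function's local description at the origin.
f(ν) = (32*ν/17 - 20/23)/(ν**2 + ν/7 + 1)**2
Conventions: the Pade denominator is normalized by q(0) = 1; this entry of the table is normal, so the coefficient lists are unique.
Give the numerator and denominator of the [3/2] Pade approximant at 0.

Taylor coefficients needed (expand at 0): a_0 = -20/23, a_1 = 5832/2737, a_2 = 21996/19159, a_3 = -588040/134113, a_4 = -756720/938791, a_5 = 43571160/6571537.
Write the denominator as Q(ν) = 1 + q1*ν + q2*ν^2. Requiring Q*f - P = O(ν^6) with deg P <= 3 kills the coefficients of ν^4..ν^5 in Q*f:
  ν^4: a_4 + q1*a_3 + q2*a_2 = 0, i.e. -756720/938791 + (-588040/134113)*q1 + (21996/19159)*q2 = 0.
  ν^5: a_5 + q1*a_4 + q2*a_3 = 0, i.e. 43571160/6571537 + (-756720/938791)*q1 + (-588040/134113)*q2 = 0.
Solving this linear system: q1 = 3208810041/15856568644, q2 = 81856906515/55497990254.
The numerator is Q*f truncated at degree 3: P0 = a_0 = -20/23; P1 = a_1 + q1*a_0 = 25461746829/13025038529; P2 = a_2 + q1*a_1 + q2*a_0 = 65698739064/221425654993; P3 = a_3 + q1*a_2 + q2*a_1 = -223529469247/221425654993.

The Pade approximant has numerator coefficients [-20/23, 25461746829/13025038529, 65698739064/221425654993, -223529469247/221425654993]; denominator coefficients [1, 3208810041/15856568644, 81856906515/55497990254].


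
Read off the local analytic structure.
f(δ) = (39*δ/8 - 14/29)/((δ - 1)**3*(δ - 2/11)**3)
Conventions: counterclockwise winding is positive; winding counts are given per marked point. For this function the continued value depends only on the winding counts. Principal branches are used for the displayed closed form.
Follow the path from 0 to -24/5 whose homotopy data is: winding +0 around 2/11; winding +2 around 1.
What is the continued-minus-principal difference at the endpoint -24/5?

Continued minus principal equals 0.

The function is rational, hence single-valued: continuing it around any pole returns the same value, so the difference is 0.


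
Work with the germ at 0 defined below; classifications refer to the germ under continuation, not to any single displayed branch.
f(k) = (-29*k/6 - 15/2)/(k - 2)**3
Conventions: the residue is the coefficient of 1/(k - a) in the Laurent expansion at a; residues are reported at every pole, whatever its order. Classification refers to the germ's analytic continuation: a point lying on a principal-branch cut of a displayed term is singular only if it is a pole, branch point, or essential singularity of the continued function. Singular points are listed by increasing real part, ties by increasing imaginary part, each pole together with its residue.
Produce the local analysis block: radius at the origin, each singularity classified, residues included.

Radius of convergence at 0: 2.
At 2: a pole of order 3; residue 0.

Denominator factor (k - 2)^3: pole of order 3 at 2, modulus 2.
The radius of convergence is the smallest modulus among the singular points: 2.
At the order-3 pole 2 set g(k) = (k - (2))^3*f(k) = -29*k/6 - 15/2.
Order-3 pole: residue = g''(a)/2; g''(2) = 0, so the residue is 0.


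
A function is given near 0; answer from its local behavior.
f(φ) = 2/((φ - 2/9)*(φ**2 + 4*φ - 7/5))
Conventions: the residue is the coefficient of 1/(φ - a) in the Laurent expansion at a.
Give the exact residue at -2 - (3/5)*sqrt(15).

The residue is 405/187 - (100/187)*sqrt(15).

The factor φ**2 + 4*φ - 7/5 splits as (φ - a)(φ - a') with a = -2 - (3/5)*sqrt(15), a' = -2 + (3/5)*sqrt(15). At the order-1 pole a set g(φ) = (φ - a)*f(φ) = [2/(φ - 2/9)] / (φ - a').
Simple pole: residue = g(a) at a = -2 - (3/5)*sqrt(15), which is 405/187 - (100/187)*sqrt(15).


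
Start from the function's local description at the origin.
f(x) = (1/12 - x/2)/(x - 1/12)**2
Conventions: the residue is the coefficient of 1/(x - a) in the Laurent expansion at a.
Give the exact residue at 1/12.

At the order-2 pole 1/12 set g(x) = (x - (1/12))^2*f(x) = 1/12 - x/2.
Order-2 pole: residue = g'(a); g'(1/12) = -1/2, so the residue is -1/2.

The residue is -1/2.


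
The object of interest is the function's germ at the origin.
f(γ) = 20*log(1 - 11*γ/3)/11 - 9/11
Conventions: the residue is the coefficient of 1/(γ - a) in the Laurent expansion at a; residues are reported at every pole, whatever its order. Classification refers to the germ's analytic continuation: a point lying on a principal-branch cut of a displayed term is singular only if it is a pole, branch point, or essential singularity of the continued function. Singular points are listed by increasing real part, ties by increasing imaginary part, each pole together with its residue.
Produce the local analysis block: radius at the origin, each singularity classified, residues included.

Branch term (20/11)*log(1 - γ/(3/11)): its argument vanishes at γ = 3/11, a logarithmic branch point, modulus 3/11.
The radius of convergence is the smallest modulus among the singular points: 3/11.

Radius of convergence at 0: 3/11.
At 3/11: a logarithmic branch point.


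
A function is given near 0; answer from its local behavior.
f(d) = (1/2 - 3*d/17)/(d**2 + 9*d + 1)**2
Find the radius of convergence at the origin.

Denominator factor (d**2 + 9*d + 1)^2: discriminant 77, real irrational roots -9/2 + (1/2)*sqrt(77) and -9/2 - (1/2)*sqrt(77); poles of order 2, moduli 9/2 - (1/2)*sqrt(77) and 9/2 + (1/2)*sqrt(77).
The radius of convergence is the smallest modulus among the singular points: 9/2 - (1/2)*sqrt(77).

The radius of convergence is 9/2 - (1/2)*sqrt(77).


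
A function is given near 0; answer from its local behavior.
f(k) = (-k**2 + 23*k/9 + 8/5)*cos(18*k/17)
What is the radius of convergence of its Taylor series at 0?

The factor cos(18*k/17) is entire and contributes no finite singular point.
The polynomial part has no poles.
No finite singular points: the Taylor series at 0 converges everywhere.

The radius of convergence is infinite.


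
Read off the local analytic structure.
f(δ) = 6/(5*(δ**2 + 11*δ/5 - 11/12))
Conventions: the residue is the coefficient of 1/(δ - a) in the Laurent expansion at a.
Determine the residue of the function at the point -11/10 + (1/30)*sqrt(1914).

The residue is (3/319)*sqrt(1914).

The factor δ**2 + 11*δ/5 - 11/12 splits as (δ - a)(δ - a') with a = -11/10 + (1/30)*sqrt(1914), a' = -11/10 - (1/30)*sqrt(1914). At the order-1 pole a set g(δ) = (δ - a)*f(δ) = [6/5] / (δ - a').
Simple pole: residue = g(a) at a = -11/10 + (1/30)*sqrt(1914), which is (3/319)*sqrt(1914).


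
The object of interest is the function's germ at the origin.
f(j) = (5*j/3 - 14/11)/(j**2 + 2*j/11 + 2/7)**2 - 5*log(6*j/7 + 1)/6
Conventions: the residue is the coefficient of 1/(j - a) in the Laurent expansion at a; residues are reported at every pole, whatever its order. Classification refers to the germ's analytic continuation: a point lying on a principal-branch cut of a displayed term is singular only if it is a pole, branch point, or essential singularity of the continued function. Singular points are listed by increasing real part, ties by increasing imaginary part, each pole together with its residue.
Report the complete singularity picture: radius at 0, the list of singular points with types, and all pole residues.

Denominator factor (j**2 + 2*j/11 + 2/7)^2: discriminant -940/847, complex-conjugate roots (-1/11) + ((1/77)*sqrt(1645))*i and (-1/11) - ((1/77)*sqrt(1645))*i; poles of order 2, moduli (1/7)*sqrt(14) and (1/7)*sqrt(14).
Branch term (-5/6)*log(1 - j/(-7/6)): its argument vanishes at j = -7/6, a logarithmic branch point, modulus 7/6.
The radius of convergence is the smallest modulus among the singular points: (1/7)*sqrt(14).
The branch term is analytic at (-1/11) - ((1/77)*sqrt(1645))*i and contributes nothing to the residue; only the rational part matters.
The factor j**2 + 2*j/11 + 2/7 splits as (j - a)(j - a') with a = (-1/11) - ((1/77)*sqrt(1645))*i, a' = (-1/11) + ((1/77)*sqrt(1645))*i. At the order-2 pole a set g(j) = (j - a)^2*(rational part) = [5*j/3 - 14/11] / (j - a')^2.
Order-2 pole: residue = g'(a); g'((-1/11) - ((1/77)*sqrt(1645))*i) = -((847/14100)*sqrt(1645))*i, so the residue is -((847/14100)*sqrt(1645))*i.
The branch term is analytic at (-1/11) + ((1/77)*sqrt(1645))*i and contributes nothing to the residue; only the rational part matters.
The factor j**2 + 2*j/11 + 2/7 splits as (j - a)(j - a') with a = (-1/11) + ((1/77)*sqrt(1645))*i, a' = (-1/11) - ((1/77)*sqrt(1645))*i. At the order-2 pole a set g(j) = (j - a)^2*(rational part) = [5*j/3 - 14/11] / (j - a')^2.
Order-2 pole: residue = g'(a); g'((-1/11) + ((1/77)*sqrt(1645))*i) = ((847/14100)*sqrt(1645))*i, so the residue is ((847/14100)*sqrt(1645))*i.
List the singular points by increasing real part (a conjugate pair: the negative imaginary part first).

Radius of convergence at 0: (1/7)*sqrt(14).
At -7/6: a logarithmic branch point.
At (-1/11) - ((1/77)*sqrt(1645))*i: a pole of order 2; residue -((847/14100)*sqrt(1645))*i.
At (-1/11) + ((1/77)*sqrt(1645))*i: a pole of order 2; residue ((847/14100)*sqrt(1645))*i.


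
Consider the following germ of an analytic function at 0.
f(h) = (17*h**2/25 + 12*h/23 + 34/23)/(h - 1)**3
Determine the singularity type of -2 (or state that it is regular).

Denominator factors: h - 1 = -3 at h = -2 — none vanishes.
So the germ continues analytically to -2.

The point is a regular point.


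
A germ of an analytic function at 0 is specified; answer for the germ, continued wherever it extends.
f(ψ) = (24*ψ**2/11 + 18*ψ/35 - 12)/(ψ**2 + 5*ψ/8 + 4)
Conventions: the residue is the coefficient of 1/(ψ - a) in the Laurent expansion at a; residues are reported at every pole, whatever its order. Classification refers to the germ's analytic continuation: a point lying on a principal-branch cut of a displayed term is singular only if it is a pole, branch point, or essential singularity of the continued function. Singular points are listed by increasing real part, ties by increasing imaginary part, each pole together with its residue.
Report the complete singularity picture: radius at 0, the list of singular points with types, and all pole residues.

Denominator factor (ψ**2 + 5*ψ/8 + 4): discriminant -999/64, complex-conjugate roots (-5/16) + ((3/16)*sqrt(111))*i and (-5/16) - ((3/16)*sqrt(111))*i; poles of order 1, moduli 2 and 2.
The radius of convergence is the smallest modulus among the singular points: 2.
The factor ψ**2 + 5*ψ/8 + 4 splits as (ψ - a)(ψ - a') with a = (-5/16) - ((3/16)*sqrt(111))*i, a' = (-5/16) + ((3/16)*sqrt(111))*i. At the order-1 pole a set g(ψ) = (ψ - a)*f(ψ) = [24*ψ**2/11 + 18*ψ/35 - 12] / (ψ - a').
Simple pole: residue = g(a) at a = (-5/16) - ((3/16)*sqrt(111))*i, which is (-327/770) - ((2801/5698)*sqrt(111))*i.
The factor ψ**2 + 5*ψ/8 + 4 splits as (ψ - a)(ψ - a') with a = (-5/16) + ((3/16)*sqrt(111))*i, a' = (-5/16) - ((3/16)*sqrt(111))*i. At the order-1 pole a set g(ψ) = (ψ - a)*f(ψ) = [24*ψ**2/11 + 18*ψ/35 - 12] / (ψ - a').
Simple pole: residue = g(a) at a = (-5/16) + ((3/16)*sqrt(111))*i, which is (-327/770) + ((2801/5698)*sqrt(111))*i.
List the singular points by increasing real part (a conjugate pair: the negative imaginary part first).

Radius of convergence at 0: 2.
At (-5/16) - ((3/16)*sqrt(111))*i: a pole of order 1; residue (-327/770) - ((2801/5698)*sqrt(111))*i.
At (-5/16) + ((3/16)*sqrt(111))*i: a pole of order 1; residue (-327/770) + ((2801/5698)*sqrt(111))*i.


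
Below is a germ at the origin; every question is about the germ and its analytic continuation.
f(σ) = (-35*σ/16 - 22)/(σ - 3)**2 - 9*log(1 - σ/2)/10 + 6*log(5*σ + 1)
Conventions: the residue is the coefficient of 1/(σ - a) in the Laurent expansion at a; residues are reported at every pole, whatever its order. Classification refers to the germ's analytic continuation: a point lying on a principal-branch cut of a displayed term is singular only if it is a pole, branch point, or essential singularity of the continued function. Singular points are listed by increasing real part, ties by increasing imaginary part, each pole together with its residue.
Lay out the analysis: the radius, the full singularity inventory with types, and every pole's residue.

Denominator factor (σ - 3)^2: pole of order 2 at 3, modulus 3.
Branch term (6)*log(1 - σ/(-1/5)): its argument vanishes at σ = -1/5, a logarithmic branch point, modulus 1/5.
Branch term (-9/10)*log(1 - σ/(2)): its argument vanishes at σ = 2, a logarithmic branch point, modulus 2.
The radius of convergence is the smallest modulus among the singular points: 1/5.
The branch terms are analytic at 3 and contribute nothing to the residue; only the rational part matters.
At the order-2 pole 3 set g(σ) = (σ - (3))^2*(rational part) = -35*σ/16 - 22.
Order-2 pole: residue = g'(a); g'(3) = -35/16, so the residue is -35/16.
List the singular points by increasing real part (a conjugate pair: the negative imaginary part first).

Radius of convergence at 0: 1/5.
At -1/5: a logarithmic branch point.
At 2: a logarithmic branch point.
At 3: a pole of order 2; residue -35/16.


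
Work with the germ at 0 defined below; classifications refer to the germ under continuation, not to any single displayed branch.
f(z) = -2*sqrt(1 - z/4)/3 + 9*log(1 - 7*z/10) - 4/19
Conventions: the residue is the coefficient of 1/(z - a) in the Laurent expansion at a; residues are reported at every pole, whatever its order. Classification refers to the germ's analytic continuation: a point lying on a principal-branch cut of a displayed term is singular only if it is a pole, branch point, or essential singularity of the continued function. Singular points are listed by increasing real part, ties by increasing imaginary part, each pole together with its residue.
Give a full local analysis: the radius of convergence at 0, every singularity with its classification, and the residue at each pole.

Branch term (9)*log(1 - z/(10/7)): its argument vanishes at z = 10/7, a logarithmic branch point, modulus 10/7.
Branch term (-2/3)*sqrt(1 - z/(4)): its argument vanishes at z = 4, a square-root branch point, modulus 4.
The radius of convergence is the smallest modulus among the singular points: 10/7.
List the singular points by increasing real part (a conjugate pair: the negative imaginary part first).

Radius of convergence at 0: 10/7.
At 10/7: a logarithmic branch point.
At 4: an algebraic (square-root) branch point.


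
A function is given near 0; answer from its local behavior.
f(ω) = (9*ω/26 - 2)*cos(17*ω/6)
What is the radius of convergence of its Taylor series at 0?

The radius of convergence is infinite.

The factor cos(17*ω/6) is entire and contributes no finite singular point.
The polynomial part has no poles.
No finite singular points: the Taylor series at 0 converges everywhere.


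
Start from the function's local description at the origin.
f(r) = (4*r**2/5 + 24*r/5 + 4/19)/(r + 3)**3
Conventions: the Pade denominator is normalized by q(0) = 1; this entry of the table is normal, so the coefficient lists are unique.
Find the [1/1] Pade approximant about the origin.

The Pade approximant has numerator coefficients [4/513, 148072/838755]; denominator coefficients [1, 275/327].

Taylor coefficients needed (expand at 0): a_0 = 4/513, a_1 = 436/2565, a_2 = -220/1539.
Write the denominator as Q(r) = 1 + q1*r. Requiring Q*f - P = O(r^3) with deg P <= 1 kills the coefficients of r^2..r^2 in Q*f:
  r^2: a_2 + q1*a_1 = 0, i.e. -220/1539 + (436/2565)*q1 = 0.
Solving this linear system: q1 = 275/327.
The numerator is Q*f truncated at degree 1: P0 = a_0 = 4/513; P1 = a_1 + q1*a_0 = 148072/838755.


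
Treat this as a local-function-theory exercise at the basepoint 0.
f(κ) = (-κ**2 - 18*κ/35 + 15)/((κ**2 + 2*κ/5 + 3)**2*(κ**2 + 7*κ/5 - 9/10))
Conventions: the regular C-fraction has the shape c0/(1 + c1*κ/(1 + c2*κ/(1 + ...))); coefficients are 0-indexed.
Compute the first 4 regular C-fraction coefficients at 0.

Taylor coefficients (expand at 0): a_0 = -50/27, a_1 = -3952/1701, a_2 = -339046/76545, a_3 = -4930468/492075.
c0 = a_0 = -50/27. Peel one level at a time: if S = 1 + c*κ/S' with S'(0) = 1, then c is the κ-coefficient of S and S' = c*κ/(S - 1).
S_1 = c0/f = 1 + (-1976/1575)*κ + (-676243/826875)*κ^2 + ...; c1 = -1976/1575.
S_2 = c1*κ/(S_1 - 1) = 1 + (-676243/1037400)*κ + (-66186039/97614400)*κ^2 + ...; c2 = -676243/1037400.
S_3 = c2*κ/(S_2 - 1) = 1 + (-1389906819/1336256168)*κ + ...; c3 = -1389906819/1336256168.

The regular C-fraction coefficients are [-50/27, -1976/1575, -676243/1037400, -1389906819/1336256168].


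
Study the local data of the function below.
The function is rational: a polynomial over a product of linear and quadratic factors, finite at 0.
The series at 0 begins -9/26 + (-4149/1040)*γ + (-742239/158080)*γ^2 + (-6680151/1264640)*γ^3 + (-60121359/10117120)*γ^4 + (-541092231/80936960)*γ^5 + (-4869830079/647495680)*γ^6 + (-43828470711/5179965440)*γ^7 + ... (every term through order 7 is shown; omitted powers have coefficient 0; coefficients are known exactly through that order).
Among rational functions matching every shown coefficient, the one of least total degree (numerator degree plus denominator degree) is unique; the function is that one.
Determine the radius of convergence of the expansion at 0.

The radius of convergence is 8/9.

No rational of total degree below 3 reproduces all 8 coefficients; solving the [2/1] Pade equations on them gives f(γ) = (7*γ**2/38 + 16*γ/5 + 4/13)/(γ - 8/9), whose expansion matches every shown term.
Denominator factor (γ - 8/9): pole of order 1 at 8/9, modulus 8/9.
The radius of convergence is the smallest modulus among the singular points: 8/9.


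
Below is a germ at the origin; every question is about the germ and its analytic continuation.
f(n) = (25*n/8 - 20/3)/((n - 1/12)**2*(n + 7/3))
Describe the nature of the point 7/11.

Denominator factors: n + 7/3 = 98/33 at n = 7/11; n - 1/12 = 73/132 at n = 7/11 — none vanishes.
So the germ continues analytically to 7/11.

The point is a regular point.


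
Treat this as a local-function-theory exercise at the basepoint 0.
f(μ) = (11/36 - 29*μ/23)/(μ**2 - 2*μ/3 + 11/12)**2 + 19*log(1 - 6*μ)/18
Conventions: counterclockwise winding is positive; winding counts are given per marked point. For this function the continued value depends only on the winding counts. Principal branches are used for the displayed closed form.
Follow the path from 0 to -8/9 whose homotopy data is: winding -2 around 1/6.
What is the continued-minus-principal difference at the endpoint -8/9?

The rational part is single-valued and drops out of the difference; each branch term changes only by its own monodromy.
(19/18)*log(1 - μ/(1/6)): each positive loop around 1/6 adds 2*pi*i to the log, so winding -2 contributes (19/18)*(-2)*2*pi*i = -(38/9)*pi*i.
Summing the contributions at μ = -8/9 gives -(38/9)*pi*i.

Continued minus principal equals -(38/9)*pi*i.


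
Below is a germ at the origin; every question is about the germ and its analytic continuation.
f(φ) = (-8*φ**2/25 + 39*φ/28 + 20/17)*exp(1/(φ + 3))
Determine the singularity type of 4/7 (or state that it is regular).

There is no denominator, hence no pole anywhere.
The essential point of exp(1/(φ - (-3))) is -3, not 4/7.
So the germ continues analytically to 4/7.

The point is a regular point.


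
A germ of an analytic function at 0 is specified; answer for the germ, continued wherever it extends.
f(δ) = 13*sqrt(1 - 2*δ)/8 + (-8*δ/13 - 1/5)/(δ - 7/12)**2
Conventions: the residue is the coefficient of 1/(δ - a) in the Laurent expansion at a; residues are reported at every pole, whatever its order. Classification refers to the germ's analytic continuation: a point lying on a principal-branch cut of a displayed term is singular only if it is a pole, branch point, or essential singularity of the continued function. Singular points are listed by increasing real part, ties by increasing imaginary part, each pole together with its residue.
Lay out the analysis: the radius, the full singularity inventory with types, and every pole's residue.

Denominator factor (δ - 7/12)^2: pole of order 2 at 7/12, modulus 7/12.
Branch term (13/8)*sqrt(1 - δ/(1/2)): its argument vanishes at δ = 1/2, a square-root branch point, modulus 1/2.
The radius of convergence is the smallest modulus among the singular points: 1/2.
The branch term is analytic at 7/12 and contributes nothing to the residue; only the rational part matters.
At the order-2 pole 7/12 set g(δ) = (δ - (7/12))^2*(rational part) = -8*δ/13 - 1/5.
Order-2 pole: residue = g'(a); g'(7/12) = -8/13, so the residue is -8/13.
List the singular points by increasing real part (a conjugate pair: the negative imaginary part first).

Radius of convergence at 0: 1/2.
At 1/2: an algebraic (square-root) branch point.
At 7/12: a pole of order 2; residue -8/13.


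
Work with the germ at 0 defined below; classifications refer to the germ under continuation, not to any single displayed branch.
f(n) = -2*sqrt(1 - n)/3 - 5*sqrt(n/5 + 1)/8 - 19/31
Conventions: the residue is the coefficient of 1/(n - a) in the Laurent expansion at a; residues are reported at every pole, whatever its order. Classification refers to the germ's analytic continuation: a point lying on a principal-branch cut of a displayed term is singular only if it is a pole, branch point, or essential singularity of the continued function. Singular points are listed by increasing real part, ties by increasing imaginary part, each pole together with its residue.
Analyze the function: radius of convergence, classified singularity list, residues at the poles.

Branch term (-5/8)*sqrt(1 - n/(-5)): its argument vanishes at n = -5, a square-root branch point, modulus 5.
Branch term (-2/3)*sqrt(1 - n/(1)): its argument vanishes at n = 1, a square-root branch point, modulus 1.
The radius of convergence is the smallest modulus among the singular points: 1.
List the singular points by increasing real part (a conjugate pair: the negative imaginary part first).

Radius of convergence at 0: 1.
At -5: an algebraic (square-root) branch point.
At 1: an algebraic (square-root) branch point.


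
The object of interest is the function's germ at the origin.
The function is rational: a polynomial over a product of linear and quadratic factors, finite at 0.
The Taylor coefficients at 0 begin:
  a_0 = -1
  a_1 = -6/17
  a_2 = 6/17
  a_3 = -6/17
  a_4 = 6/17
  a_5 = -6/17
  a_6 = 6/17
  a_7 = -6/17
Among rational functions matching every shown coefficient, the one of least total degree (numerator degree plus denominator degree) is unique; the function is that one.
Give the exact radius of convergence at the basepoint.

No rational of total degree below 2 reproduces all 8 coefficients; solving the [1/1] Pade equations on them gives f(β) = (-23*β/17 - 1)/(β + 1), whose expansion matches every shown term.
Denominator factor (β + 1): pole of order 1 at -1, modulus 1.
The radius of convergence is the smallest modulus among the singular points: 1.

The radius of convergence is 1.


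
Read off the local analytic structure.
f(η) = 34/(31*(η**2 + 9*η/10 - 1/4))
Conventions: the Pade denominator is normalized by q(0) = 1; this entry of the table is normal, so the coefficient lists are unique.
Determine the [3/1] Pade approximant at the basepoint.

Taylor coefficients needed (expand at 0): a_0 = -136/31, a_1 = -2448/155, a_2 = -57664/775, a_3 = -1282752/3875, a_4 = -28855936/19375.
Write the denominator as Q(η) = 1 + q1*η. Requiring Q*f - P = O(η^5) with deg P <= 3 kills the coefficients of η^4..η^4 in Q*f:
  η^4: a_4 + q1*a_3 = 0, i.e. -28855936/19375 + (-1282752/3875)*q1 = 0.
Solving this linear system: q1 = -26522/5895.
The numerator is Q*f truncated at degree 3: P0 = a_0 = -136/31; P1 = a_1 + q1*a_0 = 144160/36549; P2 = a_2 + q1*a_1 = -13600/4061; P3 = a_3 + q1*a_2 = 136000/36549.

The Pade approximant has numerator coefficients [-136/31, 144160/36549, -13600/4061, 136000/36549]; denominator coefficients [1, -26522/5895].


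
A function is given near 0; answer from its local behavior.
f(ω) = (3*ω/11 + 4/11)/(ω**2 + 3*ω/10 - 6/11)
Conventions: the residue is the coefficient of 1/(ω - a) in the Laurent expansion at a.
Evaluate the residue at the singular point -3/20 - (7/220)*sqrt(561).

The residue is 3/22 - (71/7854)*sqrt(561).

The factor ω**2 + 3*ω/10 - 6/11 splits as (ω - a)(ω - a') with a = -3/20 - (7/220)*sqrt(561), a' = -3/20 + (7/220)*sqrt(561). At the order-1 pole a set g(ω) = (ω - a)*f(ω) = [3*ω/11 + 4/11] / (ω - a').
Simple pole: residue = g(a) at a = -3/20 - (7/220)*sqrt(561), which is 3/22 - (71/7854)*sqrt(561).


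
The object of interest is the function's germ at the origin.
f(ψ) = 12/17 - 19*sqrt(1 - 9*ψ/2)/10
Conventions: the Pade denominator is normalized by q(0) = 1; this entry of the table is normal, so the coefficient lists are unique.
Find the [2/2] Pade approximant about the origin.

Taylor coefficients needed (expand at 0): a_0 = -203/170, a_1 = 171/40, a_2 = 1539/320, a_3 = 13851/1280, a_4 = 124659/4096.
Write the denominator as Q(ψ) = 1 + q1*ψ + q2*ψ^2. Requiring Q*f - P = O(ψ^5) with deg P <= 2 kills the coefficients of ψ^3..ψ^4 in Q*f:
  ψ^3: a_3 + q1*a_2 + q2*a_1 = 0, i.e. 13851/1280 + (1539/320)*q1 + (171/40)*q2 = 0.
  ψ^4: a_4 + q1*a_3 + q2*a_2 = 0, i.e. 124659/4096 + (13851/1280)*q1 + (1539/320)*q2 = 0.
Solving this linear system: q1 = -27/8, q2 = 81/64.
The numerator is Q*f truncated at degree 2: P0 = a_0 = -203/170; P1 = a_1 + q1*a_0 = 2259/272; P2 = a_2 + q1*a_1 + q2*a_0 = -24219/2176.

The Pade approximant has numerator coefficients [-203/170, 2259/272, -24219/2176]; denominator coefficients [1, -27/8, 81/64].


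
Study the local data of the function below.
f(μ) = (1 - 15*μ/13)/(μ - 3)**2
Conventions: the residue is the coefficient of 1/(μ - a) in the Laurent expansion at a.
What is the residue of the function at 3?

The residue is -15/13.

At the order-2 pole 3 set g(μ) = (μ - (3))^2*f(μ) = 1 - 15*μ/13.
Order-2 pole: residue = g'(a); g'(3) = -15/13, so the residue is -15/13.


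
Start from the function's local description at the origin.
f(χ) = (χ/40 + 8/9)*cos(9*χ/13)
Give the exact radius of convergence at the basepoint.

The radius of convergence is infinite.

The factor cos(9*χ/13) is entire and contributes no finite singular point.
The polynomial part has no poles.
No finite singular points: the Taylor series at 0 converges everywhere.


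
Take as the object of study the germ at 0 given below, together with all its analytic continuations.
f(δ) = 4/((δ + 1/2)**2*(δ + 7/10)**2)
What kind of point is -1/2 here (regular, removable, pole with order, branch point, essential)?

The point is a pole of order 2.

The denominator factor δ + 1/2 vanishes at -1/2 and appears to the power 2; the numerator there equals 4, nonzero, and no other factor vanishes.
Hence a pole whose order is the multiplicity, 2.


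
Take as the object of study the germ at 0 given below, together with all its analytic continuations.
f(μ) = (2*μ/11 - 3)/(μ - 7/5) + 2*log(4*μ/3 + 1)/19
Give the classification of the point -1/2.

The point is a regular point.

Denominator factors: μ - 7/5 = -19/10 at μ = -1/2 — none vanishes.
Branch term log(1 - μ/(-3/4)): argument at -1/2 is 1/3, nonzero, so -1/2 is not its branch point (a point on a principal cut is still regular for the continued germ).
So the germ continues analytically to -1/2.


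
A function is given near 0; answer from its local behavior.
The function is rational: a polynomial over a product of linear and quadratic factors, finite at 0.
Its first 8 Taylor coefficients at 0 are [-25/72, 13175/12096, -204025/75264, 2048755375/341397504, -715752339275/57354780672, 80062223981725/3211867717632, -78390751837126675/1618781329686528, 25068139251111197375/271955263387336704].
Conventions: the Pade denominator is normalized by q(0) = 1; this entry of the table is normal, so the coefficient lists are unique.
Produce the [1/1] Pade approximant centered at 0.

Taylor coefficients needed (read off): a_0 = -25/72, a_1 = 13175/12096, a_2 = -204025/75264.
Write the denominator as Q(ψ) = 1 + q1*ψ. Requiring Q*f - P = O(ψ^3) with deg P <= 1 kills the coefficients of ψ^2..ψ^2 in Q*f:
  ψ^2: a_2 + q1*a_1 = 0, i.e. -204025/75264 + (13175/12096)*q1 = 0.
Solving this linear system: q1 = 73449/29512.
The numerator is Q*f truncated at degree 1: P0 = a_0 = -25/72; P1 = a_1 + q1*a_0 = 717275/3187296.

The Pade approximant has numerator coefficients [-25/72, 717275/3187296]; denominator coefficients [1, 73449/29512].


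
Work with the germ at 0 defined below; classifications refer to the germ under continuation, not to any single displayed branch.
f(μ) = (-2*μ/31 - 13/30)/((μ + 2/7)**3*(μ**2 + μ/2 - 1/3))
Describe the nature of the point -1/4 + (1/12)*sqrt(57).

The denominator factor μ**2 + μ/2 - 1/3 vanishes at -1/4 + (1/12)*sqrt(57) and appears to the power 1; the numerator there equals -194/465 - (1/186)*sqrt(57), nonzero, and no other factor vanishes.
Hence a pole whose order is the multiplicity, 1.

The point is a pole of order 1.


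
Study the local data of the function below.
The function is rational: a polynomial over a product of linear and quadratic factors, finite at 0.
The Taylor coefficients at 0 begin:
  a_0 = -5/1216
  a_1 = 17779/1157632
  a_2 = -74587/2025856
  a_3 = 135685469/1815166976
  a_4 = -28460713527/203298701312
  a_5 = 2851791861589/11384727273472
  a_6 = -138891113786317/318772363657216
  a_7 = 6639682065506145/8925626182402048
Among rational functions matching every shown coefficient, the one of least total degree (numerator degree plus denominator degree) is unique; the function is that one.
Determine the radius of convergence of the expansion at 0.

The radius of convergence is 5/7 - (1/14)*sqrt(2).

No rational of total degree below 6 reproduces all 8 coefficients; solving the [1/5] Pade equations on them gives f(y) = (9*y/17 - 20/19)/((y + 8)**3*(y**2 + 10*y/7 + 1/2)), whose expansion matches every shown term.
Denominator factor (y + 8)^3: pole of order 3 at -8, modulus 8.
Denominator factor (y**2 + 10*y/7 + 1/2): discriminant 2/49, real irrational roots -5/7 + (1/14)*sqrt(2) and -5/7 - (1/14)*sqrt(2); poles of order 1, moduli 5/7 - (1/14)*sqrt(2) and 5/7 + (1/14)*sqrt(2).
The radius of convergence is the smallest modulus among the singular points: 5/7 - (1/14)*sqrt(2).


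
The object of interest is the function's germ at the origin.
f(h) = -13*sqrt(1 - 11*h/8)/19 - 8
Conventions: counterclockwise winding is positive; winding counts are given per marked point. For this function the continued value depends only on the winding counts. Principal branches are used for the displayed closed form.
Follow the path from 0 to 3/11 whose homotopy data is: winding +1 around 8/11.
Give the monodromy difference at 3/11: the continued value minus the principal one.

The rational part is single-valued and drops out of the difference; each branch term changes only by its own monodromy.
(-13/19)*sqrt(1 - h/(8/11)): winding +1 is odd, the square root flips sign, contributing -2*(-13/19)*sqrt(1 - (3/11)/(8/11)) = -2*(-13/19)*sqrt(5/8) = (13/38)*sqrt(10).
Summing the contributions at h = 3/11 gives (13/38)*sqrt(10).

Continued minus principal equals (13/38)*sqrt(10).


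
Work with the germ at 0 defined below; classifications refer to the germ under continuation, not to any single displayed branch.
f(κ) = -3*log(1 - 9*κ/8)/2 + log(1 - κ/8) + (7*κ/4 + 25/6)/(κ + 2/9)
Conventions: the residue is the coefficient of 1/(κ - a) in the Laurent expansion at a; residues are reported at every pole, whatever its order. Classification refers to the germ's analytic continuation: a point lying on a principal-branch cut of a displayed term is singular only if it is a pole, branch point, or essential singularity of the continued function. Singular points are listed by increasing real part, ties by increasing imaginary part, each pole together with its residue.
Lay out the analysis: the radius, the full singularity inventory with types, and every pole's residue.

Denominator factor (κ + 2/9): pole of order 1 at -2/9, modulus 2/9.
Branch term (-3/2)*log(1 - κ/(8/9)): its argument vanishes at κ = 8/9, a logarithmic branch point, modulus 8/9.
Branch term (1)*log(1 - κ/(8)): its argument vanishes at κ = 8, a logarithmic branch point, modulus 8.
The radius of convergence is the smallest modulus among the singular points: 2/9.
The branch terms are analytic at -2/9 and contribute nothing to the residue; only the rational part matters.
At the order-1 pole -2/9 set g(κ) = (κ - (-2/9))*(rational part) = 7*κ/4 + 25/6.
Simple pole: residue = g(a) at a = -2/9, which is 34/9.
List the singular points by increasing real part (a conjugate pair: the negative imaginary part first).

Radius of convergence at 0: 2/9.
At -2/9: a pole of order 1; residue 34/9.
At 8/9: a logarithmic branch point.
At 8: a logarithmic branch point.


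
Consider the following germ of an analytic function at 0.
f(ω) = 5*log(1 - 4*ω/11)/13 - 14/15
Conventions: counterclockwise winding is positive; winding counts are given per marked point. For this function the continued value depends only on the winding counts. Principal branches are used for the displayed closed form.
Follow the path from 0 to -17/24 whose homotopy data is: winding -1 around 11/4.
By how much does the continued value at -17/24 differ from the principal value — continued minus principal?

Continued minus principal equals -(10/13)*pi*i.

The rational part is single-valued and drops out of the difference; each branch term changes only by its own monodromy.
(5/13)*log(1 - ω/(11/4)): each positive loop around 11/4 adds 2*pi*i to the log, so winding -1 contributes (5/13)*(-1)*2*pi*i = -(10/13)*pi*i.
Summing the contributions at ω = -17/24 gives -(10/13)*pi*i.


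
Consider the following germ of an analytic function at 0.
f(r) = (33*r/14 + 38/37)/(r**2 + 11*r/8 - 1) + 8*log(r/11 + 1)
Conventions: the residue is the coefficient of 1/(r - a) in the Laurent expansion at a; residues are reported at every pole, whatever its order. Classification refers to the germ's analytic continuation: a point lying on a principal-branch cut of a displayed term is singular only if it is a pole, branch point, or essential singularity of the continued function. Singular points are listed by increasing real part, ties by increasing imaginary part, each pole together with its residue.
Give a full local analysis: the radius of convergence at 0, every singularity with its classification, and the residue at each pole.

Denominator factor (r**2 + 11*r/8 - 1): discriminant 377/64, real irrational roots -11/16 + (1/16)*sqrt(377) and -11/16 - (1/16)*sqrt(377); poles of order 1, moduli -11/16 + (1/16)*sqrt(377) and 11/16 + (1/16)*sqrt(377).
Branch term (8)*log(1 - r/(-11)): its argument vanishes at r = -11, a logarithmic branch point, modulus 11.
The radius of convergence is the smallest modulus among the singular points: -11/16 + (1/16)*sqrt(377).
The branch term is analytic at -11/16 - (1/16)*sqrt(377) and contributes nothing to the residue; only the rational part matters.
The factor r**2 + 11*r/8 - 1 splits as (r - a)(r - a') with a = -11/16 - (1/16)*sqrt(377), a' = -11/16 + (1/16)*sqrt(377). At the order-1 pole a set g(r) = (r - a)*(rational part) = [33*r/14 + 38/37] / (r - a').
Simple pole: residue = g(a) at a = -11/16 - (1/16)*sqrt(377), which is 33/28 + (4919/390572)*sqrt(377).
The branch term is analytic at -11/16 + (1/16)*sqrt(377) and contributes nothing to the residue; only the rational part matters.
The factor r**2 + 11*r/8 - 1 splits as (r - a)(r - a') with a = -11/16 + (1/16)*sqrt(377), a' = -11/16 - (1/16)*sqrt(377). At the order-1 pole a set g(r) = (r - a)*(rational part) = [33*r/14 + 38/37] / (r - a').
Simple pole: residue = g(a) at a = -11/16 + (1/16)*sqrt(377), which is 33/28 - (4919/390572)*sqrt(377).
List the singular points by increasing real part (a conjugate pair: the negative imaginary part first).

Radius of convergence at 0: -11/16 + (1/16)*sqrt(377).
At -11: a logarithmic branch point.
At -11/16 - (1/16)*sqrt(377): a pole of order 1; residue 33/28 + (4919/390572)*sqrt(377).
At -11/16 + (1/16)*sqrt(377): a pole of order 1; residue 33/28 - (4919/390572)*sqrt(377).
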